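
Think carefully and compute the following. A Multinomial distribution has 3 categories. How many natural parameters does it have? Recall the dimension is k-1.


Exponential family dimension calculation:
For Multinomial with k=3 categories, dim = k-1 = 2.

2


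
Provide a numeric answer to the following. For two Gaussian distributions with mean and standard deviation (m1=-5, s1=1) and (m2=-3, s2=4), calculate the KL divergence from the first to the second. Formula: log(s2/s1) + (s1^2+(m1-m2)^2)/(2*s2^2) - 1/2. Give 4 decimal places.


KL divergence between normal distributions:
KL = log(s2/s1) + (s1^2 + (m1-m2)^2)/(2*s2^2) - 1/2.
log(4/1) = 1.386294.
(1^2 + (-5--3)^2)/(2*4^2) = (1 + 4)/32 = 0.15625.
KL = 1.386294 + 0.15625 - 0.5 = 1.0425

1.0425


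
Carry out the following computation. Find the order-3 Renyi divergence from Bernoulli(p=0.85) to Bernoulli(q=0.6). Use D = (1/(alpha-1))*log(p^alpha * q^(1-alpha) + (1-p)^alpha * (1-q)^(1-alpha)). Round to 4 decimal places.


Renyi divergence of order alpha between Bernoulli distributions:
D = (1/(alpha-1))*log(p^alpha * q^(1-alpha) + (1-p)^alpha * (1-q)^(1-alpha)).
alpha = 3, p = 0.85, q = 0.6.
p^alpha * q^(1-alpha) = 0.85^3 * 0.6^-2 = 1.705903.
(1-p)^alpha * (1-q)^(1-alpha) = 0.15^3 * 0.4^-2 = 0.021094.
sum = 1.705903 + 0.021094 = 1.726997.
D = (1/2)*log(1.726997) = 0.2732

0.2732


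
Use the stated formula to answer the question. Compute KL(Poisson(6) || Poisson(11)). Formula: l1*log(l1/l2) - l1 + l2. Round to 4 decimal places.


KL divergence for Poisson:
KL = l1*log(l1/l2) - l1 + l2.
l1 = 6, l2 = 11.
log(6/11) = -0.606136.
l1*log(l1/l2) = 6 * -0.606136 = -3.636815.
KL = -3.636815 - 6 + 11 = 1.3632

1.3632


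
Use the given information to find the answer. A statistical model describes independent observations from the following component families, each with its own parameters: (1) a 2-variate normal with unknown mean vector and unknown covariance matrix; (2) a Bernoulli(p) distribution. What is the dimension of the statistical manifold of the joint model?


The dimension of a statistical manifold equals the number of free
(independent) real parameters of the model. For a product of independent
blocks the parameter counts add.
- 2-variate normal: 2 (mean) + 2*3/2 = 3 (symmetric covariance) = 5.
- Bernoulli (p): 1.
Total = 5 + 1 = 6.
Dimension = 6

6


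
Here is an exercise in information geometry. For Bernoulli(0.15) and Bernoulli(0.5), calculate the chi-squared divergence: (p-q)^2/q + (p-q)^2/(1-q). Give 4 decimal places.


Chi-squared divergence between Bernoulli distributions:
chi^2 = (p-q)^2/q + (p-q)^2/(1-q).
p = 0.15, q = 0.5, p-q = -0.35.
(p-q)^2 = 0.1225.
term1 = 0.1225/0.5 = 0.245.
term2 = 0.1225/0.5 = 0.245.
chi^2 = 0.245 + 0.245 = 0.4900

0.4900


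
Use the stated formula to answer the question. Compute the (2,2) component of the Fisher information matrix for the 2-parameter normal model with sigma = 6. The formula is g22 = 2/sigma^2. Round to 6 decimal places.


For the 2-parameter normal family, the Fisher metric has:
  g11 = 1/sigma^2, g22 = 2/sigma^2.
sigma = 6, sigma^2 = 36.
g22 = 0.055556

0.055556


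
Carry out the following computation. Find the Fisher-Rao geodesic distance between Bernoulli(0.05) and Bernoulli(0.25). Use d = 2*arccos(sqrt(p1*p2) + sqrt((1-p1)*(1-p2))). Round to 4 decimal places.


Geodesic distance on Bernoulli manifold:
d(p1,p2) = 2*arccos(sqrt(p1*p2) + sqrt((1-p1)*(1-p2))).
sqrt(p1*p2) = sqrt(0.05*0.25) = 0.111803.
sqrt((1-p1)*(1-p2)) = sqrt(0.95*0.75) = 0.844097.
arg = 0.111803 + 0.844097 = 0.955901.
d = 2*arccos(0.955901) = 0.5962

0.5962


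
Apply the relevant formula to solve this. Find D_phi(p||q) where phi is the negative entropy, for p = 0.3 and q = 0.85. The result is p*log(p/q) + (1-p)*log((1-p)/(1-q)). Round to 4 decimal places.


Bregman divergence with negative entropy generator:
D = p*log(p/q) + (1-p)*log((1-p)/(1-q)).
p = 0.3, q = 0.85.
p*log(p/q) = 0.3*log(0.3/0.85) = -0.312436.
(1-p)*log((1-p)/(1-q)) = 0.7*log(0.7/0.15) = 1.078312.
D = -0.312436 + 1.078312 = 0.7659

0.7659


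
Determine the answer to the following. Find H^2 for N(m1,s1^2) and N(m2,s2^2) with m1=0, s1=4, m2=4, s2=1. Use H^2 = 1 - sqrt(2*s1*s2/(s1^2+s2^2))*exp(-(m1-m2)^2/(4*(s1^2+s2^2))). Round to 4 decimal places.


Squared Hellinger distance for Gaussians:
H^2 = 1 - sqrt(2*s1*s2/(s1^2+s2^2)) * exp(-(m1-m2)^2/(4*(s1^2+s2^2))).
s1^2 = 16, s2^2 = 1, s1^2+s2^2 = 17.
sqrt(2*4*1/(17)) = 0.685994.
(m1-m2)^2 = (-4)^2 = 16.
exp(-16/(4*17)) = exp(-0.235294) = 0.790338.
H^2 = 1 - 0.685994*0.790338 = 0.4578

0.4578


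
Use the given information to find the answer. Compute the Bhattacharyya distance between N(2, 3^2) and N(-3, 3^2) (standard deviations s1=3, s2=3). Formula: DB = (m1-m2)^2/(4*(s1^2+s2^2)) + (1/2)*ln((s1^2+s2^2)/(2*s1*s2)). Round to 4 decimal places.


Bhattacharyya distance between two Gaussians:
DB = (m1-m2)^2/(4*(s1^2+s2^2)) + (1/2)*ln((s1^2+s2^2)/(2*s1*s2)).
(m1-m2)^2 = (5)^2 = 25.
s1^2+s2^2 = 9 + 9 = 18.
term1 = 25/72 = 0.347222.
term2 = 0.5*ln(18/18.0) = 0.0.
DB = 0.347222 + 0.0 = 0.3472

0.3472


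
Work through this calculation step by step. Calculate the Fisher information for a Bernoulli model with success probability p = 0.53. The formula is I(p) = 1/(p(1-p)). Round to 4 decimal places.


For Bernoulli(p), Fisher information is I(p) = 1/(p*(1-p)).
p = 0.53, 1-p = 0.47.
p*(1-p) = 0.2491.
I(p) = 1/0.2491 = 4.0145

4.0145


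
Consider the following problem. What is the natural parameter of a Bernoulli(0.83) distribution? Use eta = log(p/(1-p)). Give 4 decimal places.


Natural parameter for Bernoulli: eta = log(p/(1-p)).
p = 0.83, 1-p = 0.17.
p/(1-p) = 4.882353.
eta = log(4.882353) = 1.5856

1.5856


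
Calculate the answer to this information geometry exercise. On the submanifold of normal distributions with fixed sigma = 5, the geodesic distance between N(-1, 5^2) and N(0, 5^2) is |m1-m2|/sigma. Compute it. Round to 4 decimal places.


On the fixed-variance normal subfamily, geodesic distance = |m1-m2|/sigma.
|-1 - 0| = 1.
sigma = 5.
d = 1/5 = 0.2000

0.2000


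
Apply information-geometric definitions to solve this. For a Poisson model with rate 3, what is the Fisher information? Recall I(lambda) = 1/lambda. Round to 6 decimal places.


Fisher information for Poisson: I(lambda) = 1/lambda.
lambda = 3.
I(lambda) = 1/3 = 0.333333

0.333333


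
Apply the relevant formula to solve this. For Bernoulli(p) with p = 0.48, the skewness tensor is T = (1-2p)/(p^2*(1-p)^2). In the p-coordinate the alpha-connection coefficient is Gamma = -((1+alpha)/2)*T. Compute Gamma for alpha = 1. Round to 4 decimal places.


Skewness (Amari-Chentsov) tensor: T = (1-2p)/(p^2*(1-p)^2).
p = 0.48, 1-2p = 0.04, p^2 = 0.2304, (1-p)^2 = 0.2704.
T = 0.04/(0.2304 * 0.2704) = 0.642053.
In the p-coordinate, Gamma^(alpha) = Gamma^(0) - (alpha/2)*T with Gamma^(0) = (1/2)*g'(p) = -T/2,
so Gamma^(alpha) = -((1+alpha)/2)*T.
alpha = 1, -(1+alpha)/2 = -1.0.
Gamma = -1.0 * 0.642053 = -0.6421

-0.6421


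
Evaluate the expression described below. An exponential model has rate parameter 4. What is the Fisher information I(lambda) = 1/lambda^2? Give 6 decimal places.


Fisher information for exponential: I(lambda) = 1/lambda^2.
lambda = 4, lambda^2 = 16.
I = 1/16 = 0.062500

0.062500


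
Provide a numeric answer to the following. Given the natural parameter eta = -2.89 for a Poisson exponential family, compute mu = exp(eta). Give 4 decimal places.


Expectation parameter for Poisson exponential family:
mu = exp(eta).
eta = -2.89.
mu = exp(-2.89) = 0.0556

0.0556


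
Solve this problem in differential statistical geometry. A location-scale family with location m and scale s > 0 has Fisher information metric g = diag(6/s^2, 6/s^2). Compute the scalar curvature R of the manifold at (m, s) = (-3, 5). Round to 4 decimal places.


The metric has the form g = (A dm^2 + B ds^2)/s^2 with A = 6, B = 6.
Substitute u = sqrt(A/B)*m: g = B*(du^2 + ds^2)/s^2, i.e. B times the
Poincare upper half-plane metric, which has constant Gaussian curvature -1.
Scaling a 2D metric by a constant c divides the Gaussian curvature by c,
so K = -1/B = -1/(6) = -0.1667 everywhere (the point (m, s) = (-3, 5) is irrelevant:
the curvature is constant).
Scalar curvature in dimension 2: R = 2K = -2/(6) = -0.3333.

-0.3333


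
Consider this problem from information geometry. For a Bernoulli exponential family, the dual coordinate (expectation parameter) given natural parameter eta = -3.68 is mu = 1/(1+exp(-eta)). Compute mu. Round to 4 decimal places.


Dual coordinate (expectation parameter) for Bernoulli:
mu = 1/(1+exp(-eta)).
eta = -3.68.
exp(-eta) = exp(3.68) = 39.646394.
mu = 1/(1+39.646394) = 0.0246

0.0246


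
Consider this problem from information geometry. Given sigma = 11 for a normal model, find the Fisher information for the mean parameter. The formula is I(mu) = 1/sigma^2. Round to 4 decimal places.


The Fisher information for the mean of a normal distribution is I(mu) = 1/sigma^2.
sigma = 11, so sigma^2 = 121.
I(mu) = 1/121 = 0.0083

0.0083


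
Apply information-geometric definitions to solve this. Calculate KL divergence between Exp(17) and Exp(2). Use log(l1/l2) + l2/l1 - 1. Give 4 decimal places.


KL divergence for exponential family:
KL = log(l1/l2) + l2/l1 - 1.
log(17/2) = 2.140066.
2/17 = 0.117647.
KL = 2.140066 + 0.117647 - 1 = 1.2577

1.2577


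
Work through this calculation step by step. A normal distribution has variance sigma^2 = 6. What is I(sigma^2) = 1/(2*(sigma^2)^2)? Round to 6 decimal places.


Fisher information for variance: I(sigma^2) = 1/(2*sigma^4).
sigma^2 = 6, so sigma^4 = 36.
I = 1/(2*36) = 1/72 = 0.013889

0.013889


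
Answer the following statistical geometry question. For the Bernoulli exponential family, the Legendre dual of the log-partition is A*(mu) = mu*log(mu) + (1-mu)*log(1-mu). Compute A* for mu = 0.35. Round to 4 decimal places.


Legendre transform for Bernoulli:
A*(mu) = mu*log(mu) + (1-mu)*log(1-mu).
mu = 0.35, 1-mu = 0.65.
mu*log(mu) = 0.35*log(0.35) = -0.367438.
(1-mu)*log(1-mu) = 0.65*log(0.65) = -0.280009.
A* = -0.367438 + -0.280009 = -0.6474

-0.6474


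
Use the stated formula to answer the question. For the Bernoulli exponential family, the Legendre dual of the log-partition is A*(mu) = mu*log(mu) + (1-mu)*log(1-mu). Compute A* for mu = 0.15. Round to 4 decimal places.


Legendre transform for Bernoulli:
A*(mu) = mu*log(mu) + (1-mu)*log(1-mu).
mu = 0.15, 1-mu = 0.85.
mu*log(mu) = 0.15*log(0.15) = -0.284568.
(1-mu)*log(1-mu) = 0.85*log(0.85) = -0.138141.
A* = -0.284568 + -0.138141 = -0.4227

-0.4227


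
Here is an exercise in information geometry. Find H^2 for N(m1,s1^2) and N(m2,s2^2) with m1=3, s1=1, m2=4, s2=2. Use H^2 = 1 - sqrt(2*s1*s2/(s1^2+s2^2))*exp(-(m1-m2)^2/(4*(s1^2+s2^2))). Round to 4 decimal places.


Squared Hellinger distance for Gaussians:
H^2 = 1 - sqrt(2*s1*s2/(s1^2+s2^2)) * exp(-(m1-m2)^2/(4*(s1^2+s2^2))).
s1^2 = 1, s2^2 = 4, s1^2+s2^2 = 5.
sqrt(2*1*2/(5)) = 0.894427.
(m1-m2)^2 = (-1)^2 = 1.
exp(-1/(4*5)) = exp(-0.05) = 0.951229.
H^2 = 1 - 0.894427*0.951229 = 0.1492

0.1492


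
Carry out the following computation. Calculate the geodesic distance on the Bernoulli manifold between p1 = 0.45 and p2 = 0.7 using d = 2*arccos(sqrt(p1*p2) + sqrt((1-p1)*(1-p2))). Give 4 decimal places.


Geodesic distance on Bernoulli manifold:
d(p1,p2) = 2*arccos(sqrt(p1*p2) + sqrt((1-p1)*(1-p2))).
sqrt(p1*p2) = sqrt(0.45*0.7) = 0.561249.
sqrt((1-p1)*(1-p2)) = sqrt(0.55*0.3) = 0.406202.
arg = 0.561249 + 0.406202 = 0.967451.
d = 2*arccos(0.967451) = 0.5117

0.5117


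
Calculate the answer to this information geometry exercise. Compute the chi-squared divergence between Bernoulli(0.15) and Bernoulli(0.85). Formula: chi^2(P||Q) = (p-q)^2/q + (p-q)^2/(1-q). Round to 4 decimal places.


Chi-squared divergence between Bernoulli distributions:
chi^2 = (p-q)^2/q + (p-q)^2/(1-q).
p = 0.15, q = 0.85, p-q = -0.7.
(p-q)^2 = 0.49.
term1 = 0.49/0.85 = 0.576471.
term2 = 0.49/0.15 = 3.266667.
chi^2 = 0.576471 + 3.266667 = 3.8431

3.8431


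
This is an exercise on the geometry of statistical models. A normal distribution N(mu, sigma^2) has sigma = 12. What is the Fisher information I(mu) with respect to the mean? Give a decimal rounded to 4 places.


The Fisher information for the mean of a normal distribution is I(mu) = 1/sigma^2.
sigma = 12, so sigma^2 = 144.
I(mu) = 1/144 = 0.0069

0.0069


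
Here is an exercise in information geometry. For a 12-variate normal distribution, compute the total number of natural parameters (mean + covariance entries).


Exponential family dimension calculation:
For 12-dim MVN: mean has 12 params, covariance has 12*13/2 = 78 unique entries.
Total dim = 12 + 78 = 90.

90


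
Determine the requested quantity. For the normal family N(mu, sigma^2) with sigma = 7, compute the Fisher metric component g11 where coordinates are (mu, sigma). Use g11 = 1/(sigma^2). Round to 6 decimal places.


For the 2-parameter normal family, the Fisher metric has:
  g11 = 1/sigma^2, g22 = 2/sigma^2.
sigma = 7, sigma^2 = 49.
g11 = 0.020408

0.020408


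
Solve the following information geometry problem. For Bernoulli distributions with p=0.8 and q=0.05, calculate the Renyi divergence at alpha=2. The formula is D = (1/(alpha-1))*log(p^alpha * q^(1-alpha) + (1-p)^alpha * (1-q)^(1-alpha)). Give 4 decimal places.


Renyi divergence of order alpha between Bernoulli distributions:
D = (1/(alpha-1))*log(p^alpha * q^(1-alpha) + (1-p)^alpha * (1-q)^(1-alpha)).
alpha = 2, p = 0.8, q = 0.05.
p^alpha * q^(1-alpha) = 0.8^2 * 0.05^-1 = 12.8.
(1-p)^alpha * (1-q)^(1-alpha) = 0.2^2 * 0.95^-1 = 0.042105.
sum = 12.8 + 0.042105 = 12.842105.
D = (1/1)*log(12.842105) = 2.5527

2.5527


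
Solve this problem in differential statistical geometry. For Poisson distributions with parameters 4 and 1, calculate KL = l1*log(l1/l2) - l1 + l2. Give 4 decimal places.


KL divergence for Poisson:
KL = l1*log(l1/l2) - l1 + l2.
l1 = 4, l2 = 1.
log(4/1) = 1.386294.
l1*log(l1/l2) = 4 * 1.386294 = 5.545177.
KL = 5.545177 - 4 + 1 = 2.5452

2.5452


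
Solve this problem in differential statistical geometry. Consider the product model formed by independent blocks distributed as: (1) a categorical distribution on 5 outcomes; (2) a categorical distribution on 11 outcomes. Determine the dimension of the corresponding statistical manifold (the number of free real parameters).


The dimension of a statistical manifold equals the number of free
(independent) real parameters of the model. For a product of independent
blocks the parameter counts add.
- categorical on 5 outcomes (probabilities sum to 1): 5-1 = 4.
- categorical on 11 outcomes (probabilities sum to 1): 11-1 = 10.
Total = 4 + 10 = 14.
Dimension = 14

14


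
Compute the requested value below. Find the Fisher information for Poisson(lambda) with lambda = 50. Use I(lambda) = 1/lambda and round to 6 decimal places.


Fisher information for Poisson: I(lambda) = 1/lambda.
lambda = 50.
I(lambda) = 1/50 = 0.020000

0.020000


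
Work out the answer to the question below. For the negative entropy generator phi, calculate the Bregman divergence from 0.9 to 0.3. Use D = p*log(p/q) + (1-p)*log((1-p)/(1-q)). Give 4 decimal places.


Bregman divergence with negative entropy generator:
D = p*log(p/q) + (1-p)*log((1-p)/(1-q)).
p = 0.9, q = 0.3.
p*log(p/q) = 0.9*log(0.9/0.3) = 0.988751.
(1-p)*log((1-p)/(1-q)) = 0.1*log(0.1/0.7) = -0.194591.
D = 0.988751 + -0.194591 = 0.7942

0.7942


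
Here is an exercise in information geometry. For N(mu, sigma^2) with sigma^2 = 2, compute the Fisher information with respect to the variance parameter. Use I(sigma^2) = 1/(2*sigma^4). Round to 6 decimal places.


Fisher information for variance: I(sigma^2) = 1/(2*sigma^4).
sigma^2 = 2, so sigma^4 = 4.
I = 1/(2*4) = 1/8 = 0.125000

0.125000


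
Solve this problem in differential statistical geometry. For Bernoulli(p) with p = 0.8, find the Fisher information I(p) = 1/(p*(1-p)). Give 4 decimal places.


For Bernoulli(p), Fisher information is I(p) = 1/(p*(1-p)).
p = 0.8, 1-p = 0.2.
p*(1-p) = 0.16.
I(p) = 1/0.16 = 6.2500

6.2500


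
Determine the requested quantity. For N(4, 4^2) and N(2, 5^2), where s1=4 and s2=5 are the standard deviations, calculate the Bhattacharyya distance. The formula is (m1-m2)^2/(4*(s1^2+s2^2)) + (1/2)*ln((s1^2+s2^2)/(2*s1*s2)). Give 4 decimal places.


Bhattacharyya distance between two Gaussians:
DB = (m1-m2)^2/(4*(s1^2+s2^2)) + (1/2)*ln((s1^2+s2^2)/(2*s1*s2)).
(m1-m2)^2 = (2)^2 = 4.
s1^2+s2^2 = 16 + 25 = 41.
term1 = 4/164 = 0.02439.
term2 = 0.5*ln(41/40.0) = 0.012346.
DB = 0.02439 + 0.012346 = 0.0367

0.0367


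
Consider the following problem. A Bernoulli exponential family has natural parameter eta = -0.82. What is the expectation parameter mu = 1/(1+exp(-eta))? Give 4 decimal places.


Dual coordinate (expectation parameter) for Bernoulli:
mu = 1/(1+exp(-eta)).
eta = -0.82.
exp(-eta) = exp(0.82) = 2.2705.
mu = 1/(1+2.2705) = 0.3058

0.3058


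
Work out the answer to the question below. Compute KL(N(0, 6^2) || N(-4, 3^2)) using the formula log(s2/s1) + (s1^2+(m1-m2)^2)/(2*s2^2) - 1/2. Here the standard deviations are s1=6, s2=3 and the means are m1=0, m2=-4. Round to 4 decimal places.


KL divergence between normal distributions:
KL = log(s2/s1) + (s1^2 + (m1-m2)^2)/(2*s2^2) - 1/2.
log(3/6) = -0.693147.
(6^2 + (0--4)^2)/(2*3^2) = (36 + 16)/18 = 2.888889.
KL = -0.693147 + 2.888889 - 0.5 = 1.6957

1.6957


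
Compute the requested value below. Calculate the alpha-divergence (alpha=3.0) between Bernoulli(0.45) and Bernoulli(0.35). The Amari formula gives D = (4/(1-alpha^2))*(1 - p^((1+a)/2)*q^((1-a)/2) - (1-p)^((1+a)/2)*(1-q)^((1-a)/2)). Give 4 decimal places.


Amari alpha-divergence:
D = (4/(1-alpha^2))*(1 - p^((1+a)/2)*q^((1-a)/2) - (1-p)^((1+a)/2)*(1-q)^((1-a)/2)).
alpha = 3.0, p = 0.45, q = 0.35.
e1 = (1+alpha)/2 = 2.0, e2 = (1-alpha)/2 = -1.0.
t1 = p^e1 * q^e2 = 0.45^2.0 * 0.35^-1.0 = 0.578571.
t2 = (1-p)^e1 * (1-q)^e2 = 0.55^2.0 * 0.65^-1.0 = 0.465385.
4/(1-alpha^2) = -0.5.
D = -0.5*(1 - 0.578571 - 0.465385) = 0.0220

0.0220


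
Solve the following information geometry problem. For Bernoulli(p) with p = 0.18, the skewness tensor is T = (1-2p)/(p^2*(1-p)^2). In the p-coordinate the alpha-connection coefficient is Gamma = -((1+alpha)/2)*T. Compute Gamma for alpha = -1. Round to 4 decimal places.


Skewness (Amari-Chentsov) tensor: T = (1-2p)/(p^2*(1-p)^2).
p = 0.18, 1-2p = 0.64, p^2 = 0.0324, (1-p)^2 = 0.6724.
T = 0.64/(0.0324 * 0.6724) = 29.376988.
In the p-coordinate, Gamma^(alpha) = Gamma^(0) - (alpha/2)*T with Gamma^(0) = (1/2)*g'(p) = -T/2,
so Gamma^(alpha) = -((1+alpha)/2)*T.
alpha = -1, -(1+alpha)/2 = 0.0.
Gamma = 0.0 * 29.376988 = 0.0000

0.0000


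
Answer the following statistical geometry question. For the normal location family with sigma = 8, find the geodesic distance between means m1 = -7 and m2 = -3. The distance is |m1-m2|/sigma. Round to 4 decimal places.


On the fixed-variance normal subfamily, geodesic distance = |m1-m2|/sigma.
|-7 - -3| = 4.
sigma = 8.
d = 4/8 = 0.5000

0.5000


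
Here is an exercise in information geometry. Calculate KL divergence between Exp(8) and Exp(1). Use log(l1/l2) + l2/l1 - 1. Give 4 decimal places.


KL divergence for exponential family:
KL = log(l1/l2) + l2/l1 - 1.
log(8/1) = 2.079442.
1/8 = 0.125.
KL = 2.079442 + 0.125 - 1 = 1.2044

1.2044


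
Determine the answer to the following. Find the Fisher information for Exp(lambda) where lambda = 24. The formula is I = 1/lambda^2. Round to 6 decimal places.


Fisher information for exponential: I(lambda) = 1/lambda^2.
lambda = 24, lambda^2 = 576.
I = 1/576 = 0.001736

0.001736


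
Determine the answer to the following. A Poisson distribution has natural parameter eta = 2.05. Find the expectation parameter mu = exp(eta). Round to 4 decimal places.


Expectation parameter for Poisson exponential family:
mu = exp(eta).
eta = 2.05.
mu = exp(2.05) = 7.7679

7.7679


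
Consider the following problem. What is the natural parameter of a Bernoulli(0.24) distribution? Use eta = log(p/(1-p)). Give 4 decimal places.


Natural parameter for Bernoulli: eta = log(p/(1-p)).
p = 0.24, 1-p = 0.76.
p/(1-p) = 0.315789.
eta = log(0.315789) = -1.1527

-1.1527


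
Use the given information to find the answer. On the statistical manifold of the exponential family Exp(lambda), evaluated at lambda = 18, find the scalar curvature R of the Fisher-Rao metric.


This family has a single free parameter, so its statistical manifold
is 1-dimensional. The Riemann curvature tensor of any 1-dimensional
Riemannian manifold vanishes identically, so R = 0.

0


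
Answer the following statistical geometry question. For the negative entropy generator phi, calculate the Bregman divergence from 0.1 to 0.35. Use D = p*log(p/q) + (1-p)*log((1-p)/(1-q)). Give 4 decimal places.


Bregman divergence with negative entropy generator:
D = p*log(p/q) + (1-p)*log((1-p)/(1-q)).
p = 0.1, q = 0.35.
p*log(p/q) = 0.1*log(0.1/0.35) = -0.125276.
(1-p)*log((1-p)/(1-q)) = 0.9*log(0.9/0.65) = 0.29288.
D = -0.125276 + 0.29288 = 0.1676

0.1676


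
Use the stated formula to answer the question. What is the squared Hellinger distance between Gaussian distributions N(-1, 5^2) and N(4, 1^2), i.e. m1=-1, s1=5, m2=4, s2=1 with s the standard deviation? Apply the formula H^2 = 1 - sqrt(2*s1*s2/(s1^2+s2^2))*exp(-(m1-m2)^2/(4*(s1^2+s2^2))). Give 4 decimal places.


Squared Hellinger distance for Gaussians:
H^2 = 1 - sqrt(2*s1*s2/(s1^2+s2^2)) * exp(-(m1-m2)^2/(4*(s1^2+s2^2))).
s1^2 = 25, s2^2 = 1, s1^2+s2^2 = 26.
sqrt(2*5*1/(26)) = 0.620174.
(m1-m2)^2 = (-5)^2 = 25.
exp(-25/(4*26)) = exp(-0.240385) = 0.786325.
H^2 = 1 - 0.620174*0.786325 = 0.5123

0.5123


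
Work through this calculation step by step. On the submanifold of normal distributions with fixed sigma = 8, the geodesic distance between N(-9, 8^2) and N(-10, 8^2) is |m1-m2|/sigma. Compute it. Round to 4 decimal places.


On the fixed-variance normal subfamily, geodesic distance = |m1-m2|/sigma.
|-9 - -10| = 1.
sigma = 8.
d = 1/8 = 0.1250

0.1250


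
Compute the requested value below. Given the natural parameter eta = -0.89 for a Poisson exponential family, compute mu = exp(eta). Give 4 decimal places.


Expectation parameter for Poisson exponential family:
mu = exp(eta).
eta = -0.89.
mu = exp(-0.89) = 0.4107

0.4107


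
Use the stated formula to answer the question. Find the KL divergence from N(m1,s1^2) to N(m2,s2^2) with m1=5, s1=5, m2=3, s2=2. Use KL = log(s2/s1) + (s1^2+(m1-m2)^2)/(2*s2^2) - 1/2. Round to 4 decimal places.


KL divergence between normal distributions:
KL = log(s2/s1) + (s1^2 + (m1-m2)^2)/(2*s2^2) - 1/2.
log(2/5) = -0.916291.
(5^2 + (5-3)^2)/(2*2^2) = (25 + 4)/8 = 3.625.
KL = -0.916291 + 3.625 - 0.5 = 2.2087

2.2087


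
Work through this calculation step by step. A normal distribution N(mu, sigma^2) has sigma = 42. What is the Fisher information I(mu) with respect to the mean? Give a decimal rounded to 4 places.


The Fisher information for the mean of a normal distribution is I(mu) = 1/sigma^2.
sigma = 42, so sigma^2 = 1764.
I(mu) = 1/1764 = 0.0006

0.0006


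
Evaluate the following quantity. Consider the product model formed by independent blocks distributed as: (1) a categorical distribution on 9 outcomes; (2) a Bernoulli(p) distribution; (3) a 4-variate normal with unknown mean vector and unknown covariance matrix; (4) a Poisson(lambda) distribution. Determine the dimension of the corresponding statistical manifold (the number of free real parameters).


The dimension of a statistical manifold equals the number of free
(independent) real parameters of the model. For a product of independent
blocks the parameter counts add.
- categorical on 9 outcomes (probabilities sum to 1): 9-1 = 8.
- Bernoulli (p): 1.
- 4-variate normal: 4 (mean) + 4*5/2 = 10 (symmetric covariance) = 14.
- Poisson (lambda): 1.
Total = 8 + 1 + 14 + 1 = 24.
Dimension = 24

24


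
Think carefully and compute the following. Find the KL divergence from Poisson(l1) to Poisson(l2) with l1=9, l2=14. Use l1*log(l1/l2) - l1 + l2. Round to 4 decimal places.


KL divergence for Poisson:
KL = l1*log(l1/l2) - l1 + l2.
l1 = 9, l2 = 14.
log(9/14) = -0.441833.
l1*log(l1/l2) = 9 * -0.441833 = -3.976495.
KL = -3.976495 - 9 + 14 = 1.0235

1.0235


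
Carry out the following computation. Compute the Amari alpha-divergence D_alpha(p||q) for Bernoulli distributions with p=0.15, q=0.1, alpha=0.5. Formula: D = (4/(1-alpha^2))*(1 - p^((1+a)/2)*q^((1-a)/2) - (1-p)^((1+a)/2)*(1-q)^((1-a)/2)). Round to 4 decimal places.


Amari alpha-divergence:
D = (4/(1-alpha^2))*(1 - p^((1+a)/2)*q^((1-a)/2) - (1-p)^((1+a)/2)*(1-q)^((1-a)/2)).
alpha = 0.5, p = 0.15, q = 0.1.
e1 = (1+alpha)/2 = 0.75, e2 = (1-alpha)/2 = 0.25.
t1 = p^e1 * q^e2 = 0.15^0.75 * 0.1^0.25 = 0.13554.
t2 = (1-p)^e1 * (1-q)^e2 = 0.85^0.75 * 0.9^0.25 = 0.862233.
4/(1-alpha^2) = 5.333333.
D = 5.333333*(1 - 0.13554 - 0.862233) = 0.0119

0.0119


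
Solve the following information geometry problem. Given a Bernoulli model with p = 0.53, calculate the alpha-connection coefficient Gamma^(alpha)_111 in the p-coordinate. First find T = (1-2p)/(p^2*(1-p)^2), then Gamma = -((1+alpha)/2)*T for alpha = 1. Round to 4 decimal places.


Skewness (Amari-Chentsov) tensor: T = (1-2p)/(p^2*(1-p)^2).
p = 0.53, 1-2p = -0.06, p^2 = 0.2809, (1-p)^2 = 0.2209.
T = -0.06/(0.2809 * 0.2209) = -0.96695.
In the p-coordinate, Gamma^(alpha) = Gamma^(0) - (alpha/2)*T with Gamma^(0) = (1/2)*g'(p) = -T/2,
so Gamma^(alpha) = -((1+alpha)/2)*T.
alpha = 1, -(1+alpha)/2 = -1.0.
Gamma = -1.0 * -0.96695 = 0.9669

0.9669


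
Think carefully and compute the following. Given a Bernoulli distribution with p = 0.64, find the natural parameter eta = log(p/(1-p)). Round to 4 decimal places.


Natural parameter for Bernoulli: eta = log(p/(1-p)).
p = 0.64, 1-p = 0.36.
p/(1-p) = 1.777778.
eta = log(1.777778) = 0.5754

0.5754


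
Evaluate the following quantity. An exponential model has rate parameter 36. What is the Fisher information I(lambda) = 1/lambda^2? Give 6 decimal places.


Fisher information for exponential: I(lambda) = 1/lambda^2.
lambda = 36, lambda^2 = 1296.
I = 1/1296 = 0.000772

0.000772


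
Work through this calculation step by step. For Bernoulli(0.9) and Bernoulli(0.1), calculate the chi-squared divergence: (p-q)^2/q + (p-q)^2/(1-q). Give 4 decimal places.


Chi-squared divergence between Bernoulli distributions:
chi^2 = (p-q)^2/q + (p-q)^2/(1-q).
p = 0.9, q = 0.1, p-q = 0.8.
(p-q)^2 = 0.64.
term1 = 0.64/0.1 = 6.4.
term2 = 0.64/0.9 = 0.711111.
chi^2 = 6.4 + 0.711111 = 7.1111

7.1111


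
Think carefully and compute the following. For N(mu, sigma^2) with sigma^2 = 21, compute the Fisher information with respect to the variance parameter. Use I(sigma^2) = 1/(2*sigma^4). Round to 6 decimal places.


Fisher information for variance: I(sigma^2) = 1/(2*sigma^4).
sigma^2 = 21, so sigma^4 = 441.
I = 1/(2*441) = 1/882 = 0.001134

0.001134


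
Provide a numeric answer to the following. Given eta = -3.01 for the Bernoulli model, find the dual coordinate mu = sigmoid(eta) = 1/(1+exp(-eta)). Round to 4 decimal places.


Dual coordinate (expectation parameter) for Bernoulli:
mu = 1/(1+exp(-eta)).
eta = -3.01.
exp(-eta) = exp(3.01) = 20.2874.
mu = 1/(1+20.2874) = 0.0470

0.0470


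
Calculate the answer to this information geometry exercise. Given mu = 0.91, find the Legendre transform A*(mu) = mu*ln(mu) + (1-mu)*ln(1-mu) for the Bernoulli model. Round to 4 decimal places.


Legendre transform for Bernoulli:
A*(mu) = mu*log(mu) + (1-mu)*log(1-mu).
mu = 0.91, 1-mu = 0.09.
mu*log(mu) = 0.91*log(0.91) = -0.085823.
(1-mu)*log(1-mu) = 0.09*log(0.09) = -0.216715.
A* = -0.085823 + -0.216715 = -0.3025

-0.3025


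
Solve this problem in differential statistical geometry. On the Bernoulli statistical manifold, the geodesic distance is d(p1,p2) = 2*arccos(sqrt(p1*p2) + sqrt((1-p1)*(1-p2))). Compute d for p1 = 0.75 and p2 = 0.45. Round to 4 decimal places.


Geodesic distance on Bernoulli manifold:
d(p1,p2) = 2*arccos(sqrt(p1*p2) + sqrt((1-p1)*(1-p2))).
sqrt(p1*p2) = sqrt(0.75*0.45) = 0.580948.
sqrt((1-p1)*(1-p2)) = sqrt(0.25*0.55) = 0.37081.
arg = 0.580948 + 0.37081 = 0.951757.
d = 2*arccos(0.951757) = 0.6238

0.6238


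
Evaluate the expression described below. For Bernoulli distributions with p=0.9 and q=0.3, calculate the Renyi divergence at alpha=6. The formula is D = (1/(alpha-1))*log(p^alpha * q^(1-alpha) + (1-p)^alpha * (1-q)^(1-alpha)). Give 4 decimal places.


Renyi divergence of order alpha between Bernoulli distributions:
D = (1/(alpha-1))*log(p^alpha * q^(1-alpha) + (1-p)^alpha * (1-q)^(1-alpha)).
alpha = 6, p = 0.9, q = 0.3.
p^alpha * q^(1-alpha) = 0.9^6 * 0.3^-5 = 218.7.
(1-p)^alpha * (1-q)^(1-alpha) = 0.1^6 * 0.7^-5 = 6e-06.
sum = 218.7 + 6e-06 = 218.700006.
D = (1/5)*log(218.700006) = 1.0775

1.0775


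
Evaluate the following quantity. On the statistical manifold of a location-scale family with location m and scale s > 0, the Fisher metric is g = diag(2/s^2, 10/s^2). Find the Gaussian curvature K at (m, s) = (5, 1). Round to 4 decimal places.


The metric has the form g = (A dm^2 + B ds^2)/s^2 with A = 2, B = 10.
Substitute u = sqrt(A/B)*m: g = B*(du^2 + ds^2)/s^2, i.e. B times the
Poincare upper half-plane metric, which has constant Gaussian curvature -1.
Scaling a 2D metric by a constant c divides the Gaussian curvature by c,
so K = -1/B = -1/(10) = -0.1000 everywhere (the point (m, s) = (5, 1) is irrelevant:
the curvature is constant).
The requested Gaussian curvature is K = -0.1000.

-0.1000


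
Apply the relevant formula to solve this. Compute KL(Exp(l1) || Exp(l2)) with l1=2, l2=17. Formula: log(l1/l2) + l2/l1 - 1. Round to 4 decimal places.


KL divergence for exponential family:
KL = log(l1/l2) + l2/l1 - 1.
log(2/17) = -2.140066.
17/2 = 8.5.
KL = -2.140066 + 8.5 - 1 = 5.3599

5.3599


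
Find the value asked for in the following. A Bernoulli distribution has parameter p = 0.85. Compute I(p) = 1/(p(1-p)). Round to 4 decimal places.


For Bernoulli(p), Fisher information is I(p) = 1/(p*(1-p)).
p = 0.85, 1-p = 0.15.
p*(1-p) = 0.1275.
I(p) = 1/0.1275 = 7.8431

7.8431


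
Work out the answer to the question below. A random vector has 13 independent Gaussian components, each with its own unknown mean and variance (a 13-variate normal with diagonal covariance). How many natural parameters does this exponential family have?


Exponential family dimension calculation:
Each univariate normal has two natural parameters (mu/sigma^2 and -1/(2 sigma^2)).
With 13 independent components, dim = 2 * 13 = 26.

26


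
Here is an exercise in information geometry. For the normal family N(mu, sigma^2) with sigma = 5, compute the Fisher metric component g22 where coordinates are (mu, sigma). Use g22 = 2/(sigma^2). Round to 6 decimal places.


For the 2-parameter normal family, the Fisher metric has:
  g11 = 1/sigma^2, g22 = 2/sigma^2.
sigma = 5, sigma^2 = 25.
g22 = 0.080000

0.080000


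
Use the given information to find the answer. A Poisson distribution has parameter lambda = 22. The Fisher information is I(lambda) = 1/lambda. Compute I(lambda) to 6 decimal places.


Fisher information for Poisson: I(lambda) = 1/lambda.
lambda = 22.
I(lambda) = 1/22 = 0.045455

0.045455


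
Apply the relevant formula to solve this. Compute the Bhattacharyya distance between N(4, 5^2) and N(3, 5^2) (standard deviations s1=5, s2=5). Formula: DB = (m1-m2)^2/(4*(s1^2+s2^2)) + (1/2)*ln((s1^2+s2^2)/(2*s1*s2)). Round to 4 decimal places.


Bhattacharyya distance between two Gaussians:
DB = (m1-m2)^2/(4*(s1^2+s2^2)) + (1/2)*ln((s1^2+s2^2)/(2*s1*s2)).
(m1-m2)^2 = (1)^2 = 1.
s1^2+s2^2 = 25 + 25 = 50.
term1 = 1/200 = 0.005.
term2 = 0.5*ln(50/50.0) = 0.0.
DB = 0.005 + 0.0 = 0.0050

0.0050


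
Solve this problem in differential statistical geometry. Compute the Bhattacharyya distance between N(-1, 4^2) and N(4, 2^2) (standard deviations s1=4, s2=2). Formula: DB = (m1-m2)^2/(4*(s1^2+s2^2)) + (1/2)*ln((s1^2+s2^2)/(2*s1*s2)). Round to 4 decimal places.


Bhattacharyya distance between two Gaussians:
DB = (m1-m2)^2/(4*(s1^2+s2^2)) + (1/2)*ln((s1^2+s2^2)/(2*s1*s2)).
(m1-m2)^2 = (-5)^2 = 25.
s1^2+s2^2 = 16 + 4 = 20.
term1 = 25/80 = 0.3125.
term2 = 0.5*ln(20/16.0) = 0.111572.
DB = 0.3125 + 0.111572 = 0.4241

0.4241


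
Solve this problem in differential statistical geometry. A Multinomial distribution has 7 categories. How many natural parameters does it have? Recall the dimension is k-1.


Exponential family dimension calculation:
For Multinomial with k=7 categories, dim = k-1 = 6.

6


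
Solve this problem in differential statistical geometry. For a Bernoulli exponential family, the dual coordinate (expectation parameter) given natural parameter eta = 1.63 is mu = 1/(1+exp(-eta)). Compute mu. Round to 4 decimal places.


Dual coordinate (expectation parameter) for Bernoulli:
mu = 1/(1+exp(-eta)).
eta = 1.63.
exp(-eta) = exp(-1.63) = 0.19593.
mu = 1/(1+0.19593) = 0.8362

0.8362


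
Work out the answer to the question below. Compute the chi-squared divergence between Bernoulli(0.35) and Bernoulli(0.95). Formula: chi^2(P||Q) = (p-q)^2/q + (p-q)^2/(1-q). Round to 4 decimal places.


Chi-squared divergence between Bernoulli distributions:
chi^2 = (p-q)^2/q + (p-q)^2/(1-q).
p = 0.35, q = 0.95, p-q = -0.6.
(p-q)^2 = 0.36.
term1 = 0.36/0.95 = 0.378947.
term2 = 0.36/0.05 = 7.2.
chi^2 = 0.378947 + 7.2 = 7.5789

7.5789


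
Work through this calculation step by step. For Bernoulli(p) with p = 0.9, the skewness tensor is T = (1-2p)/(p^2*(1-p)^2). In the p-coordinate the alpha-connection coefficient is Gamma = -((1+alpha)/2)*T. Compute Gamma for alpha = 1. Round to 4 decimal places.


Skewness (Amari-Chentsov) tensor: T = (1-2p)/(p^2*(1-p)^2).
p = 0.9, 1-2p = -0.8, p^2 = 0.81, (1-p)^2 = 0.01.
T = -0.8/(0.81 * 0.01) = -98.765432.
In the p-coordinate, Gamma^(alpha) = Gamma^(0) - (alpha/2)*T with Gamma^(0) = (1/2)*g'(p) = -T/2,
so Gamma^(alpha) = -((1+alpha)/2)*T.
alpha = 1, -(1+alpha)/2 = -1.0.
Gamma = -1.0 * -98.765432 = 98.7654

98.7654


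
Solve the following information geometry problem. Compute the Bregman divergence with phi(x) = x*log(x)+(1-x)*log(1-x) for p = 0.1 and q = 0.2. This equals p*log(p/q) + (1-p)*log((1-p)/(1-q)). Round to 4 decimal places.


Bregman divergence with negative entropy generator:
D = p*log(p/q) + (1-p)*log((1-p)/(1-q)).
p = 0.1, q = 0.2.
p*log(p/q) = 0.1*log(0.1/0.2) = -0.069315.
(1-p)*log((1-p)/(1-q)) = 0.9*log(0.9/0.8) = 0.106005.
D = -0.069315 + 0.106005 = 0.0367

0.0367


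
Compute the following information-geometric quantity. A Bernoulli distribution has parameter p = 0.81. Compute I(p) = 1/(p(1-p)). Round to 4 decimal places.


For Bernoulli(p), Fisher information is I(p) = 1/(p*(1-p)).
p = 0.81, 1-p = 0.19.
p*(1-p) = 0.1539.
I(p) = 1/0.1539 = 6.4977

6.4977


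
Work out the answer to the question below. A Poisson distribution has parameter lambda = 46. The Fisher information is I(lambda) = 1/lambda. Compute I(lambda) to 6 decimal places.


Fisher information for Poisson: I(lambda) = 1/lambda.
lambda = 46.
I(lambda) = 1/46 = 0.021739

0.021739


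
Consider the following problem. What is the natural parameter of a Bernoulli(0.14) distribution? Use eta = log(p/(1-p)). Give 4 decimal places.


Natural parameter for Bernoulli: eta = log(p/(1-p)).
p = 0.14, 1-p = 0.86.
p/(1-p) = 0.162791.
eta = log(0.162791) = -1.8153

-1.8153


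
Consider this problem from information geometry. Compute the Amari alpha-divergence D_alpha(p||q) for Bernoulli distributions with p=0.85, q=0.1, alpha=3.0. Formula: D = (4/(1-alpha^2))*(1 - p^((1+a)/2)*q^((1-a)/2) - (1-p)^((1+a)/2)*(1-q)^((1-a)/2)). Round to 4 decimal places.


Amari alpha-divergence:
D = (4/(1-alpha^2))*(1 - p^((1+a)/2)*q^((1-a)/2) - (1-p)^((1+a)/2)*(1-q)^((1-a)/2)).
alpha = 3.0, p = 0.85, q = 0.1.
e1 = (1+alpha)/2 = 2.0, e2 = (1-alpha)/2 = -1.0.
t1 = p^e1 * q^e2 = 0.85^2.0 * 0.1^-1.0 = 7.225.
t2 = (1-p)^e1 * (1-q)^e2 = 0.15^2.0 * 0.9^-1.0 = 0.025.
4/(1-alpha^2) = -0.5.
D = -0.5*(1 - 7.225 - 0.025) = 3.1250

3.1250


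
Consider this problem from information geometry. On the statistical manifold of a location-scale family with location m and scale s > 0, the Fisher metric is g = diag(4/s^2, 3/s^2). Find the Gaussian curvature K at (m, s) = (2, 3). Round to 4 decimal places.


The metric has the form g = (A dm^2 + B ds^2)/s^2 with A = 4, B = 3.
Substitute u = sqrt(A/B)*m: g = B*(du^2 + ds^2)/s^2, i.e. B times the
Poincare upper half-plane metric, which has constant Gaussian curvature -1.
Scaling a 2D metric by a constant c divides the Gaussian curvature by c,
so K = -1/B = -1/(3) = -0.3333 everywhere (the point (m, s) = (2, 3) is irrelevant:
the curvature is constant).
The requested Gaussian curvature is K = -0.3333.

-0.3333


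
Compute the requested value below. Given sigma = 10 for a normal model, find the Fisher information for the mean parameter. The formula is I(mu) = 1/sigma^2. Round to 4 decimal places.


The Fisher information for the mean of a normal distribution is I(mu) = 1/sigma^2.
sigma = 10, so sigma^2 = 100.
I(mu) = 1/100 = 0.0100

0.0100


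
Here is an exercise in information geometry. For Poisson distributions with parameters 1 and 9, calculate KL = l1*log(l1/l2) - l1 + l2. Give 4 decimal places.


KL divergence for Poisson:
KL = l1*log(l1/l2) - l1 + l2.
l1 = 1, l2 = 9.
log(1/9) = -2.197225.
l1*log(l1/l2) = 1 * -2.197225 = -2.197225.
KL = -2.197225 - 1 + 9 = 5.8028

5.8028


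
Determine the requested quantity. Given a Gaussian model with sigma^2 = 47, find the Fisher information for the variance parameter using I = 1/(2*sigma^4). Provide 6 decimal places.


Fisher information for variance: I(sigma^2) = 1/(2*sigma^4).
sigma^2 = 47, so sigma^4 = 2209.
I = 1/(2*2209) = 1/4418 = 0.000226

0.000226


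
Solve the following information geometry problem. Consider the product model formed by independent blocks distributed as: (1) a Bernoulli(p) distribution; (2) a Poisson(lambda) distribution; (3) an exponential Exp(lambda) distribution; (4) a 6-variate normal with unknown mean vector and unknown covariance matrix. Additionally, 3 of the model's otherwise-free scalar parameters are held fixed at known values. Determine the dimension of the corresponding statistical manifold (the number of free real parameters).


The dimension of a statistical manifold equals the number of free
(independent) real parameters of the model. For a product of independent
blocks the parameter counts add.
- Bernoulli (p): 1.
- Poisson (lambda): 1.
- exponential (lambda): 1.
- 6-variate normal: 6 (mean) + 6*7/2 = 21 (symmetric covariance) = 27.
Total = 1 + 1 + 1 + 27 = 30.
3 parameter(s) fixed at known values: 30 - 3 = 27.
Dimension = 27

27


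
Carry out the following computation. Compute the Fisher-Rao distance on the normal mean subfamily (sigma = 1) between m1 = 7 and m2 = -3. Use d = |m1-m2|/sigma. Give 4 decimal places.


On the fixed-variance normal subfamily, geodesic distance = |m1-m2|/sigma.
|7 - -3| = 10.
sigma = 1.
d = 10/1 = 10.0000

10.0000


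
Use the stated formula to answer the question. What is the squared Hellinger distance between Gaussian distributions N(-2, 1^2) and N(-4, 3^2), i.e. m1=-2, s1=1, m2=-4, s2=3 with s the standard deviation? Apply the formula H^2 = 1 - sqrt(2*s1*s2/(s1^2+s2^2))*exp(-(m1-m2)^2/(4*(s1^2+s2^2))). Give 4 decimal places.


Squared Hellinger distance for Gaussians:
H^2 = 1 - sqrt(2*s1*s2/(s1^2+s2^2)) * exp(-(m1-m2)^2/(4*(s1^2+s2^2))).
s1^2 = 1, s2^2 = 9, s1^2+s2^2 = 10.
sqrt(2*1*3/(10)) = 0.774597.
(m1-m2)^2 = (2)^2 = 4.
exp(-4/(4*10)) = exp(-0.1) = 0.904837.
H^2 = 1 - 0.774597*0.904837 = 0.2991

0.2991


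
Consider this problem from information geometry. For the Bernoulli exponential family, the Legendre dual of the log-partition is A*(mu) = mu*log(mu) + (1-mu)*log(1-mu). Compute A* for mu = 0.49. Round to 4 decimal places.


Legendre transform for Bernoulli:
A*(mu) = mu*log(mu) + (1-mu)*log(1-mu).
mu = 0.49, 1-mu = 0.51.
mu*log(mu) = 0.49*log(0.49) = -0.349541.
(1-mu)*log(1-mu) = 0.51*log(0.51) = -0.343406.
A* = -0.349541 + -0.343406 = -0.6929

-0.6929
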